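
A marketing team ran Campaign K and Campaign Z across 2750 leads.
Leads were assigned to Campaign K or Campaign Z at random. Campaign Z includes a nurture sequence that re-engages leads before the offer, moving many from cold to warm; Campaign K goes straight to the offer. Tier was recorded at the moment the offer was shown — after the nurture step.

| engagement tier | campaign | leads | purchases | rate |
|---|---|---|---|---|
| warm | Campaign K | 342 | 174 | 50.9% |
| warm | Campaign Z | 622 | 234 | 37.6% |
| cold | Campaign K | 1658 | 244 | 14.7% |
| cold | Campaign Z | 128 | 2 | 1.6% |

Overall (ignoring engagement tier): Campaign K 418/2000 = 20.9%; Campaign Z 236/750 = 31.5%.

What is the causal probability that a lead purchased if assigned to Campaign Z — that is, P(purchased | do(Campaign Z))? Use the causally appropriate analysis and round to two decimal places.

Because the campaign influences engagement tier, engagement tier is a post-treatment mediator, not a confounder. Stratifying on it would bias the estimate; the causal effect is the crude pooled difference.
So P(outcome | do(Campaign Z)) is just the pooled rate for Campaign Z: 236/750 = 0.315.

0.31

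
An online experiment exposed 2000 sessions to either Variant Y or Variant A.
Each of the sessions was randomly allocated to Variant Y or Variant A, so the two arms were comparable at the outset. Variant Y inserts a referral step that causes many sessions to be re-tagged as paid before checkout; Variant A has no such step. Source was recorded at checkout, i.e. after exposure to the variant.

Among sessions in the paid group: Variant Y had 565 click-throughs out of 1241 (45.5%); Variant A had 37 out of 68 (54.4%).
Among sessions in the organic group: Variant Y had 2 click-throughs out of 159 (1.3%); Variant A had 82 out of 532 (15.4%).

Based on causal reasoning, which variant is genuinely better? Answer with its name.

Traffic source is recorded after the variant and is itself shifted by it — it sits on the causal path from variant to outcome. Conditioning on a mediator would strip out part of the effect we want; the pooled comparison gives the total causal effect.
Pooled: Variant Y 40.5% vs Variant A 19.8%; Variant Y is higher overall.

Variant Y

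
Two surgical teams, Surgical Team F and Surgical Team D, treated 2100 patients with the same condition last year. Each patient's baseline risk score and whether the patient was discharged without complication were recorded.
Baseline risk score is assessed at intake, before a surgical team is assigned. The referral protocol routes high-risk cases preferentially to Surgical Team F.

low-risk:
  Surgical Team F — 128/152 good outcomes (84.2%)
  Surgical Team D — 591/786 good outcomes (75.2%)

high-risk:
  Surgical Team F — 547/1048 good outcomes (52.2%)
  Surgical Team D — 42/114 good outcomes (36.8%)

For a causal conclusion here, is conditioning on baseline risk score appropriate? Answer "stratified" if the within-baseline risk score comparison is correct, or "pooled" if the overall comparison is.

stratified

Baseline risk score differs across surgical teams for reasons unrelated to any effect of the surgical team itself, and it separately predicts the outcome — a classic confounder. We must compare within baseline risk score levels.
Within each level — low-risk: 84.2% vs 75.2%; high-risk: 52.2% vs 36.8% — Surgical Team F is higher every time.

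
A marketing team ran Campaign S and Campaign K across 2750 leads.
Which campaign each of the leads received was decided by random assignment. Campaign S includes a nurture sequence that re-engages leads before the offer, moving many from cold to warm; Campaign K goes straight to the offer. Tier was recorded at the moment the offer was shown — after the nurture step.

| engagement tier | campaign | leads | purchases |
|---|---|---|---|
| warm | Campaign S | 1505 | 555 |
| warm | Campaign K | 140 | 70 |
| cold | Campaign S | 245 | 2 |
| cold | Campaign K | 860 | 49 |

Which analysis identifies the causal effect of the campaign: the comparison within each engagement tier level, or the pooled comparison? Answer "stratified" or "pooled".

Stratifying would compare campaigns among leads the campaigns themselves sorted into engagement tier groups — a form of selection on an intermediate. The unconditioned pooled rates give the total causal effect.
Pooled: Campaign S 31.8% vs Campaign K 11.9%; Campaign S is higher overall.

pooled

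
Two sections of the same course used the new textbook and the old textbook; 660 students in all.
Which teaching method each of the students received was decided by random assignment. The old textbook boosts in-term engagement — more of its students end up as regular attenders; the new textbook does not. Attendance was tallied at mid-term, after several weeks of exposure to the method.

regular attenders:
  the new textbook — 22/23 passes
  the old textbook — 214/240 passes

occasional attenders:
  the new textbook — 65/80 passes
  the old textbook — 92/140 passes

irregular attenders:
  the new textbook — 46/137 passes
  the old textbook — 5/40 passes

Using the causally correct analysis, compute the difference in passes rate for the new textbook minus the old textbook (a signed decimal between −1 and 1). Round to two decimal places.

-0.19

The mid-term attendance-specific comparison favours the new textbook throughout, but the pooled figures favour the old textbook. The question is whether to condition on mid-term attendance.
Because the teaching method influences mid-term attendance, mid-term attendance is a post-treatment mediator, not a confounder. Stratifying on it would bias the estimate; the causal effect is the crude pooled difference.
The causal difference is the pooled difference: 0.554 − 0.740 = -0.186.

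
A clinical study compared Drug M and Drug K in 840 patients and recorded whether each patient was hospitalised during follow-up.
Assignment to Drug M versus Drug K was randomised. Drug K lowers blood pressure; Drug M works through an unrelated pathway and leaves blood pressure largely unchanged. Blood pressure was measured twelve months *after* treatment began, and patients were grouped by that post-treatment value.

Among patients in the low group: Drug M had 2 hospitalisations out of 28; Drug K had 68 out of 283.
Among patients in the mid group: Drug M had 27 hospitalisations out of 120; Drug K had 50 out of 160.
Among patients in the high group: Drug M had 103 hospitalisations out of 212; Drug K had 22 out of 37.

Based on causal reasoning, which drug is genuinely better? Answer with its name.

Drug K

The stratified and pooled comparisons disagree (Drug M wins within each blood pressure; Drug K wins overall), so the answer turns on the causal role of blood pressure.
Blood pressure is recorded after the drug and is itself shifted by it — it sits on the causal path from drug to outcome. Conditioning on a mediator would strip out part of the effect we want; the pooled comparison gives the total causal effect.
Pooled: Drug M 36.7% vs Drug K 29.2%; Drug K is lower overall.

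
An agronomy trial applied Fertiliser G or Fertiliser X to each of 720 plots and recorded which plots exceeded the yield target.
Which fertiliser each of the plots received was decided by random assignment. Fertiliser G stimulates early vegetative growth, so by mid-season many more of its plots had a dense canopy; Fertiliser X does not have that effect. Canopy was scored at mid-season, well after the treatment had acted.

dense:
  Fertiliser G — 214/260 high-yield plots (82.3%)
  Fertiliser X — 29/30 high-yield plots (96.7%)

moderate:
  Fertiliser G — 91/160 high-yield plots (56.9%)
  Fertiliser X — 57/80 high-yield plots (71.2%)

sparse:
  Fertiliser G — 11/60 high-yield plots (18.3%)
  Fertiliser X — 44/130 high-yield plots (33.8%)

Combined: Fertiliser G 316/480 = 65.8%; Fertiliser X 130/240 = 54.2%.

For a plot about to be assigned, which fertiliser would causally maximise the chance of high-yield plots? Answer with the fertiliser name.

Mid-season canopy here is a post-treatment variable shaped by the fertiliser; conditioning on it would introduce bias rather than remove it. The overall comparison is the causal one.
Pooled: Fertiliser G 65.8% vs Fertiliser X 54.2%; Fertiliser G is higher overall.

Fertiliser G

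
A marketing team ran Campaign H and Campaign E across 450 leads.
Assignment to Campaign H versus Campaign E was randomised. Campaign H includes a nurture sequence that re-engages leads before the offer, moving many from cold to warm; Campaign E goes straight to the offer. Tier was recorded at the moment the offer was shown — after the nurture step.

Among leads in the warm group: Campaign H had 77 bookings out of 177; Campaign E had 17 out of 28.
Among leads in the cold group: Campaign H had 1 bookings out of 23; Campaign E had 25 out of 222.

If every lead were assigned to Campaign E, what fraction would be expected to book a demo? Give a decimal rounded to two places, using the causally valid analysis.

The distribution of engagement tier is itself part of what the campaign does — it is an intermediate outcome. Holding it fixed would remove that part of the effect; the total effect is the pooled difference.
So P(outcome | do(Campaign E)) is just the pooled rate for Campaign E: 42/250 = 0.168.

0.17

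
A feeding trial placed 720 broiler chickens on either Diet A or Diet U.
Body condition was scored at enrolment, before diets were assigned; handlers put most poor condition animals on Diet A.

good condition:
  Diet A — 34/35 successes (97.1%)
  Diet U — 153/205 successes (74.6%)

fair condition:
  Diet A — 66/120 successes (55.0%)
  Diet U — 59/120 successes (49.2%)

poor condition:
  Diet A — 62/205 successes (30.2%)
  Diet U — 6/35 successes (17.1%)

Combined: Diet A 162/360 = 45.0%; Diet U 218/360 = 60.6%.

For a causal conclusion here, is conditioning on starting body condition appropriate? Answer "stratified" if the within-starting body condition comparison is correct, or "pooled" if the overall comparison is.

stratified

Within every starting body condition level Diet A has the higher rate, yet pooled Diet U does — Simpson's reversal.
Here starting body condition is a common cause — it drives both which diet a case falls under and the outcome. The crude comparison mixes populations; the stratum-specific rates are the causally relevant ones.
Within each level — good condition: 97.1% vs 74.6%; fair condition: 55.0% vs 49.2%; poor condition: 30.2% vs 17.1% — Diet A is higher every time.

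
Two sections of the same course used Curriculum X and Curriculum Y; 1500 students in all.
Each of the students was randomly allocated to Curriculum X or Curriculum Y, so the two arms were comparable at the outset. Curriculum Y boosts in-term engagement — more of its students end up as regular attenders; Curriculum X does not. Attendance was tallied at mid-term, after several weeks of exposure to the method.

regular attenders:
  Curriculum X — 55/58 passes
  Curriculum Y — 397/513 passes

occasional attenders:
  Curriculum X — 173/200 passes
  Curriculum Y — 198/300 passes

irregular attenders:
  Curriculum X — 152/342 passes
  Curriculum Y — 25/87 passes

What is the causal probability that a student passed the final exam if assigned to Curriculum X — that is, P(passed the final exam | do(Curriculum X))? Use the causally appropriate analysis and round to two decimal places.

Because the teaching method influences mid-term attendance, mid-term attendance is a post-treatment mediator, not a confounder. Stratifying on it would bias the estimate; the causal effect is the crude pooled difference.
So P(outcome | do(Curriculum X)) is just the pooled rate for Curriculum X: 380/600 = 0.633.

0.63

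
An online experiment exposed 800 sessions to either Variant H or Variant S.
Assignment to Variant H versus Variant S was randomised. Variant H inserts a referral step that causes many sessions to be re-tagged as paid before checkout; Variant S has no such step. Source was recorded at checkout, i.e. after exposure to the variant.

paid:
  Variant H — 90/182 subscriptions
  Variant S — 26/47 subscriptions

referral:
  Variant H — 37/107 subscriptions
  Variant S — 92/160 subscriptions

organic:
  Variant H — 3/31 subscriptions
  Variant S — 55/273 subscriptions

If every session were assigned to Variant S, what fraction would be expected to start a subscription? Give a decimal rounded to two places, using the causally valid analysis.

0.36

Traffic source is recorded after the variant and is itself shifted by it — it sits on the causal path from variant to outcome. Conditioning on a mediator would strip out part of the effect we want; the pooled comparison gives the total causal effect.
So P(outcome | do(Variant S)) is just the pooled rate for Variant S: 173/480 = 0.360.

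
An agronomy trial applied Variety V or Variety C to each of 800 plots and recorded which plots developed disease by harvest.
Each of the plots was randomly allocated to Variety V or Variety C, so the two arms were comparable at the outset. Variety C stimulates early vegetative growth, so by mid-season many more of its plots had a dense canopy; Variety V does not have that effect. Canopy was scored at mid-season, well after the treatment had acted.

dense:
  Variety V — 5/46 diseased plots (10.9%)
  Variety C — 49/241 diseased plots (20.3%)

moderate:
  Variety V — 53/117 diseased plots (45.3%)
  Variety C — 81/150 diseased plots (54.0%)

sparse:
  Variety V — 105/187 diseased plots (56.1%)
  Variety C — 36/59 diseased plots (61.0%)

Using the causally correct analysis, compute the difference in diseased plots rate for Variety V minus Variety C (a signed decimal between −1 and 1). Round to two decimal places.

+0.10

The mid-season canopy-specific comparison favours Variety V throughout, but the pooled figures favour Variety C. The question is whether to condition on mid-season canopy.
The distribution of mid-season canopy is itself part of what the variety does — it is an intermediate outcome. Holding it fixed would remove that part of the effect; the total effect is the pooled difference.
The causal difference is the pooled difference: 0.466 − 0.369 = +0.097.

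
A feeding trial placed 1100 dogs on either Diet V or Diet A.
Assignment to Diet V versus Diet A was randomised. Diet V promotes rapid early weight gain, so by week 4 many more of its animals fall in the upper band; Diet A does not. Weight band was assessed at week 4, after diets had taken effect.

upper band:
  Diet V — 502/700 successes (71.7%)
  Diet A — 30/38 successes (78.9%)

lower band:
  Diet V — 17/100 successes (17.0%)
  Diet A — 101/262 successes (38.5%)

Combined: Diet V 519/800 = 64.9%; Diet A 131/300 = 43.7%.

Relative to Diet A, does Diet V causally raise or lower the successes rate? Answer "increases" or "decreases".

increases

Week-4 weight band here is a post-treatment variable shaped by the diet; conditioning on it would introduce bias rather than remove it. The overall comparison is the causal one.
Pooled: Diet V 64.9% vs Diet A 43.7%; Diet V is higher overall.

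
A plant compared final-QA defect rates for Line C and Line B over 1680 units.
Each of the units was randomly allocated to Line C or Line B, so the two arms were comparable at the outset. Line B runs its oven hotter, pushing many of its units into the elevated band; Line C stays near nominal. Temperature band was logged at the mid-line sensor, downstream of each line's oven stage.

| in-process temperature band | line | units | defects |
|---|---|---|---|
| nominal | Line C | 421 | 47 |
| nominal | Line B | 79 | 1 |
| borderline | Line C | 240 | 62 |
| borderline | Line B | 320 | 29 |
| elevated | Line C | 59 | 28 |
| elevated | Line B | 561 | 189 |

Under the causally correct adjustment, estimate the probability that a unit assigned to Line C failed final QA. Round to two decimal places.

0.19

Because the line influences in-process temperature band, in-process temperature band is a post-treatment mediator, not a confounder. Stratifying on it would bias the estimate; the causal effect is the crude pooled difference.
So P(outcome | do(Line C)) is just the pooled rate for Line C: 137/720 = 0.190.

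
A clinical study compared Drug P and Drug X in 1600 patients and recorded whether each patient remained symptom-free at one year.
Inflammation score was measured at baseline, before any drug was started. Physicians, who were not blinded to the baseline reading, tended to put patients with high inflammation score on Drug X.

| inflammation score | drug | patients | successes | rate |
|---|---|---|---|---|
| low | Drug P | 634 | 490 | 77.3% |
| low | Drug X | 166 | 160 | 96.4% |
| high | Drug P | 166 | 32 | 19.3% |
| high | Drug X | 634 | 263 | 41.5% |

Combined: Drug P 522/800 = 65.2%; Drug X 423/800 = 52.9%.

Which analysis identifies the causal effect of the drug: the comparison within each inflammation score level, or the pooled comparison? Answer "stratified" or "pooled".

Nothing the drug does changes inflammation score; the imbalance is an allocation artefact. With inflammation score also predicting the outcome, the pooled figure is confounded, and the within-stratum comparison is the causal one.
Within each level — low: 77.3% vs 96.4%; high: 19.3% vs 41.5% — Drug X is higher every time.

stratified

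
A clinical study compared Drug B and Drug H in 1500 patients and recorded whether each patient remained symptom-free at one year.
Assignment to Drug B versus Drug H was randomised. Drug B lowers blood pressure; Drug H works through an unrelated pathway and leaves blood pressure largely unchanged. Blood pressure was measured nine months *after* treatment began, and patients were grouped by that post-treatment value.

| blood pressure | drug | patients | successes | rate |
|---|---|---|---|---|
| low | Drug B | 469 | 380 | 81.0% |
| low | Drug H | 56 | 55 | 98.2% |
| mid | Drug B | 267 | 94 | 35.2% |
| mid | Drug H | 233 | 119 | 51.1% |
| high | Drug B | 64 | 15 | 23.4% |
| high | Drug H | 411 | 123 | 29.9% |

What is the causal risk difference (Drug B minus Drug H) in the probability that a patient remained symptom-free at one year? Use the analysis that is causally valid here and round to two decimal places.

+0.19

Drug H is higher inside every blood pressure stratum but Drug B is higher in aggregate. Whether to stratify depends on how blood pressure relates to the drug.
Because the drug influences blood pressure, blood pressure is a post-treatment mediator, not a confounder. Stratifying on it would bias the estimate; the causal effect is the crude pooled difference.
The causal difference is the pooled difference: 0.611 − 0.424 = +0.187.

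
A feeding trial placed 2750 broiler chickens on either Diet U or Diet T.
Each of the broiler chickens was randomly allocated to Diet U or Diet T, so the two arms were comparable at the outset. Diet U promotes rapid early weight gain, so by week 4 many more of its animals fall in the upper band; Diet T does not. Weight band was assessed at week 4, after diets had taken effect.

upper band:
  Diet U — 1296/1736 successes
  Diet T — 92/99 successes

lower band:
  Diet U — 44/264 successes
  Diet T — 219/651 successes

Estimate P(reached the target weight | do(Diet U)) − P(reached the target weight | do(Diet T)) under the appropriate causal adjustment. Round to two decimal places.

Diet T is higher inside every week-4 weight band stratum but Diet U is higher in aggregate. Whether to stratify depends on how week-4 weight band relates to the diet.
Week-4 weight band is recorded after the diet and is itself shifted by it — it sits on the causal path from diet to outcome. Conditioning on a mediator would strip out part of the effect we want; the pooled comparison gives the total causal effect.
The causal difference is the pooled difference: 0.670 − 0.415 = +0.255.

+0.26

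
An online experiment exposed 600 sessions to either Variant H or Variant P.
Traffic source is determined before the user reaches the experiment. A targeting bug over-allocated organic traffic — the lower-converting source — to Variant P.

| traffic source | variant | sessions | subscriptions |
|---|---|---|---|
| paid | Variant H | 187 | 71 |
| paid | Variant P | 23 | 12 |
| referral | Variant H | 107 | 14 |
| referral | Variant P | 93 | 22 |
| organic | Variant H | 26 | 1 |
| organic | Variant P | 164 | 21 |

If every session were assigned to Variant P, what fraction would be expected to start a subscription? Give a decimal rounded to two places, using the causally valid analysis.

Since traffic source is a pre-existing factor (not a product of the variant) and it affects the outcome on its own, it is a confounder. The stratified rates, not the pooled rate, identify the causal effect.
Standardising Variant P to the population traffic source mix: 0.350·12/23 + 0.333·22/93 + 0.317·21/164 = 0.302.

0.30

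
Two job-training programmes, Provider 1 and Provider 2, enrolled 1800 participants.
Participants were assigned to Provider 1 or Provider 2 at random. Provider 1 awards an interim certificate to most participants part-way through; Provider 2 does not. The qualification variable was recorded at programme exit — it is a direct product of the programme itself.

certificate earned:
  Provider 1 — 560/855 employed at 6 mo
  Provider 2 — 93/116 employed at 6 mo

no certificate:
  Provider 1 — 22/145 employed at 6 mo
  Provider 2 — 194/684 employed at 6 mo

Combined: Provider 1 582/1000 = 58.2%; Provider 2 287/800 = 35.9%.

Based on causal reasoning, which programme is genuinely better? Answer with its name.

Provider 1

Provider 2 is higher inside every qualification attained during the programme stratum but Provider 1 is higher in aggregate. Whether to stratify depends on how qualification attained during the programme relates to the programme.
Qualification attained during the programme lies on the pathway programme → qualification attained during the programme → outcome, so adjusting for it blocks the indirect effect. For the total causal effect of programme, use the unadjusted pooled rates.
Pooled: Provider 1 58.2% vs Provider 2 35.9%; Provider 1 is higher overall.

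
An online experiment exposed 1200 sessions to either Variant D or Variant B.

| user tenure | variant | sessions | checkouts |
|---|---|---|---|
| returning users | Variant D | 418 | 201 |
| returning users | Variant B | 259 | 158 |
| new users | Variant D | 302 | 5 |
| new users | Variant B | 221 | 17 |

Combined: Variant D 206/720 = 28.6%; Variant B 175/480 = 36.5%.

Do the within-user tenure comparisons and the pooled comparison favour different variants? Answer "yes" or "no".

no

Within each user tenure level (returning users 48.1% vs 61.0%; new users 1.7% vs 7.7%), Variant B has the higher rate every time. Pooled: 28.6% vs 36.5% — Variant B has the higher rate overall. They agree.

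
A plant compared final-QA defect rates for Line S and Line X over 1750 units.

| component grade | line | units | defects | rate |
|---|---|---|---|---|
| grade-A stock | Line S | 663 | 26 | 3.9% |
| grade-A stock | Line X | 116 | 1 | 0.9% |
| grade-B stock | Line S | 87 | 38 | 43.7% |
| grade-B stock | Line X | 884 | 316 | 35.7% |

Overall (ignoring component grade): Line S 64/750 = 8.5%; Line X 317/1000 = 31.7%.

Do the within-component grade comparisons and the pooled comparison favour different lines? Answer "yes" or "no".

yes

Within each component grade level (grade-A stock 3.9% vs 0.9%; grade-B stock 43.7% vs 35.7%), Line X has the lower rate every time. Pooled: 8.5% vs 31.7% — Line S has the lower rate overall. The two comparisons disagree.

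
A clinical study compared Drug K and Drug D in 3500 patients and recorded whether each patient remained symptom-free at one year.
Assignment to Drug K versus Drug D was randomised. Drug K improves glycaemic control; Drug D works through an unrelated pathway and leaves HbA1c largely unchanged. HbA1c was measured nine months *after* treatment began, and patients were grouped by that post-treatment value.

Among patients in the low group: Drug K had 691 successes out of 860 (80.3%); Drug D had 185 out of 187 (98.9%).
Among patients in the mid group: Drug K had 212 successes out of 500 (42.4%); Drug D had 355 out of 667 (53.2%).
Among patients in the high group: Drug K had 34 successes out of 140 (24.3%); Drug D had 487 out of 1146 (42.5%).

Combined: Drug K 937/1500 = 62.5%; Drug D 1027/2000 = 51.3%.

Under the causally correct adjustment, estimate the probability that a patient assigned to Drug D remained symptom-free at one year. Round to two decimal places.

Within every HbA1c level Drug D has the higher rate, yet pooled Drug K does — Simpson's reversal.
HbA1c here is a post-treatment variable shaped by the drug; conditioning on it would introduce bias rather than remove it. The overall comparison is the causal one.
So P(outcome | do(Drug D)) is just the pooled rate for Drug D: 1027/2000 = 0.513.

0.51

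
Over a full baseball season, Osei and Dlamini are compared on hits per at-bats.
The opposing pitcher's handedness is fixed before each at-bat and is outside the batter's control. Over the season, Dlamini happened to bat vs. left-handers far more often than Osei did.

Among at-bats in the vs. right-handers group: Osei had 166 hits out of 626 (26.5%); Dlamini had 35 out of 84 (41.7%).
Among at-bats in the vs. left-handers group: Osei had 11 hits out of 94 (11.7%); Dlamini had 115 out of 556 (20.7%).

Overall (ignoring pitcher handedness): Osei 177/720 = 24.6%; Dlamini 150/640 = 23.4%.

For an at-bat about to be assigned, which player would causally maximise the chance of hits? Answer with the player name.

Dlamini

Dlamini is higher inside every pitcher handedness stratum but Osei is higher in aggregate. Whether to stratify depends on how pitcher handedness relates to the player.
Here pitcher handedness is a common cause — it drives both which player a case falls under and the outcome. The crude comparison mixes populations; the stratum-specific rates are the causally relevant ones.
Within each level — vs. right-handers: 26.5% vs 41.7%; vs. left-handers: 11.7% vs 20.7% — Dlamini is higher every time.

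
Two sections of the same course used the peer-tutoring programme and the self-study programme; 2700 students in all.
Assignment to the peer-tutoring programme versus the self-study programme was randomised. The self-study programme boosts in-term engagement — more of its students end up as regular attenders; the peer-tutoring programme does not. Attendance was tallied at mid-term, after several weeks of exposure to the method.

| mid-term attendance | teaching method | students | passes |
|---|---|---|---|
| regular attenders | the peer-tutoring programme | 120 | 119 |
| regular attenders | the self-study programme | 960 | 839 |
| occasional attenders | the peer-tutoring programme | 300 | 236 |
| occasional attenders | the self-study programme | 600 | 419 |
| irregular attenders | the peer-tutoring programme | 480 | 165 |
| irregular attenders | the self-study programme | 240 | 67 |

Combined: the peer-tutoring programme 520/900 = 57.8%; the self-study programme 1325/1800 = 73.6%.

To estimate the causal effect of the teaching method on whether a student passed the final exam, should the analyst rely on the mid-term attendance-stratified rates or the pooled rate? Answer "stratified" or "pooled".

The mid-term attendance-specific comparison favours the peer-tutoring programme throughout, but the pooled figures favour the self-study programme. The question is whether to condition on mid-term attendance.
Mid-term attendance is downstream of the teaching method. One should not condition on a consequence of treatment, so the overall rates are the right comparison.
Pooled: the peer-tutoring programme 57.8% vs the self-study programme 73.6%; the self-study programme is higher overall.

pooled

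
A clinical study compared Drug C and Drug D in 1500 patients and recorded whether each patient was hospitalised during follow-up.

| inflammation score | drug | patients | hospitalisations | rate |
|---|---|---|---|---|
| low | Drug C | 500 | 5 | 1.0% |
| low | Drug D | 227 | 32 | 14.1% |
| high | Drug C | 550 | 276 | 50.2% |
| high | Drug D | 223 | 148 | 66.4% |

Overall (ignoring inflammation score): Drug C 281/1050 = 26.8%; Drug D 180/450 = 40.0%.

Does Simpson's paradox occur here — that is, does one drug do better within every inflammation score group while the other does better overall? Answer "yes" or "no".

no

Within each inflammation score level (low 1.0% vs 14.1%; high 50.2% vs 66.4%), Drug C has the lower rate every time. Pooled: 26.8% vs 40.0% — Drug C has the lower rate overall. They agree.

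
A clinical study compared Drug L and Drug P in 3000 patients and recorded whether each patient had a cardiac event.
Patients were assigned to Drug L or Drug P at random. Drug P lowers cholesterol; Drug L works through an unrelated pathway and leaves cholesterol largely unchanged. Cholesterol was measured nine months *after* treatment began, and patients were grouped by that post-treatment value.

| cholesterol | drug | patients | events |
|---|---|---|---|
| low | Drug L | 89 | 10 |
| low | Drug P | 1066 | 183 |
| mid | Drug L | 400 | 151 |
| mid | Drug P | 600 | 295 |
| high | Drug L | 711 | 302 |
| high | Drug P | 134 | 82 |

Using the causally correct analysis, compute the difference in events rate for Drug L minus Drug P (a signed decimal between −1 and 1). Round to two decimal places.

Cholesterol is recorded after the drug and is itself shifted by it — it sits on the causal path from drug to outcome. Conditioning on a mediator would strip out part of the effect we want; the pooled comparison gives the total causal effect.
The causal difference is the pooled difference: 0.386 − 0.311 = +0.075.

+0.07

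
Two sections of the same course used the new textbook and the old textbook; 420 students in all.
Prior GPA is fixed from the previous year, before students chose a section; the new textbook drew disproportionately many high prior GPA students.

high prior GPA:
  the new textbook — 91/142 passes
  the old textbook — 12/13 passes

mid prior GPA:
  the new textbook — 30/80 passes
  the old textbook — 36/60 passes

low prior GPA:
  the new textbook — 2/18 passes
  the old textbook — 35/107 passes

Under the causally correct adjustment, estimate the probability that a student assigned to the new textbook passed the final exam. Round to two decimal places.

0.39

The prior GPA band-specific comparison favours the old textbook throughout, but the pooled figures favour the new textbook. The question is whether to condition on prior GPA band.
Prior GPA band satisfies the back-door criterion: it is not a descendant of the teaching method, and it blocks the spurious path from teaching method to outcome. Adjusting for it (i.e., using the within-prior GPA band rates) gives the causal effect.
Standardising the new textbook to the population prior GPA band mix: 0.369·91/142 + 0.333·30/80 + 0.298·2/18 = 0.395.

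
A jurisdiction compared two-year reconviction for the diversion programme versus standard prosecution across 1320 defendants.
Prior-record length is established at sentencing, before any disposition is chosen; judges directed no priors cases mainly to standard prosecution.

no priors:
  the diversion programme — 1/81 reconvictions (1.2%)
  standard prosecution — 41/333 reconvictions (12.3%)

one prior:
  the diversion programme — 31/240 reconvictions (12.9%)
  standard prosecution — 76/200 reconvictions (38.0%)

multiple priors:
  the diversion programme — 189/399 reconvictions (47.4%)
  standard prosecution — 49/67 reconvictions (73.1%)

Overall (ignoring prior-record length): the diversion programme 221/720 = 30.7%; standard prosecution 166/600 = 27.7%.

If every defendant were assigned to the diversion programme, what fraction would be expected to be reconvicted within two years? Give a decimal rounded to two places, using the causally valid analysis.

Within every prior-record length level the diversion programme has the lower rate, yet pooled standard prosecution does — Simpson's reversal.
The imbalance in prior-record length arose from how defendants were allocated, not from anything the disposition did; and prior-record length independently affects the outcome. The pooled gap is confounded — condition on prior-record length.
Standardising the diversion programme to the population prior-record length mix: 0.314·1/81 + 0.333·31/240 + 0.353·189/399 = 0.214.

0.21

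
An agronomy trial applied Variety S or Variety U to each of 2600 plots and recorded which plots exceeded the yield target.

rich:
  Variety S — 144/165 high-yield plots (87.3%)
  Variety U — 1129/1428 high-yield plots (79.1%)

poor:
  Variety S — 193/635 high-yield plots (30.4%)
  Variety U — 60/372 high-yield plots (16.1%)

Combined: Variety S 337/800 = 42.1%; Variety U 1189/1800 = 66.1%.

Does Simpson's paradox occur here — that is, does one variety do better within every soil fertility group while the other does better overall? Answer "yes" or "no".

Within each soil fertility level (rich 87.3% vs 79.1%; poor 30.4% vs 16.1%), Variety S has the higher rate every time. Pooled: 42.1% vs 66.1% — Variety U has the higher rate overall. The two comparisons disagree.

yes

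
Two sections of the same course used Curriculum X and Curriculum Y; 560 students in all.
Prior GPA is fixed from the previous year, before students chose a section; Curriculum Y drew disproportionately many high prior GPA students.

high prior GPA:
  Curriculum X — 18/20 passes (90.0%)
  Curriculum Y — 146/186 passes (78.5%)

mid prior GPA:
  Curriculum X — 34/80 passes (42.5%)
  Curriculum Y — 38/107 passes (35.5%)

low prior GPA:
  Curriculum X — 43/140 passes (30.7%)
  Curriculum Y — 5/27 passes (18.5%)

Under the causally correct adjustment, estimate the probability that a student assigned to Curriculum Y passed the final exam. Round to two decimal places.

0.46

The imbalance in prior GPA band arose from how students were allocated, not from anything the teaching method did; and prior GPA band independently affects the outcome. The pooled gap is confounded — condition on prior GPA band.
Standardising Curriculum Y to the population prior GPA band mix: 0.368·146/186 + 0.334·38/107 + 0.298·5/27 = 0.463.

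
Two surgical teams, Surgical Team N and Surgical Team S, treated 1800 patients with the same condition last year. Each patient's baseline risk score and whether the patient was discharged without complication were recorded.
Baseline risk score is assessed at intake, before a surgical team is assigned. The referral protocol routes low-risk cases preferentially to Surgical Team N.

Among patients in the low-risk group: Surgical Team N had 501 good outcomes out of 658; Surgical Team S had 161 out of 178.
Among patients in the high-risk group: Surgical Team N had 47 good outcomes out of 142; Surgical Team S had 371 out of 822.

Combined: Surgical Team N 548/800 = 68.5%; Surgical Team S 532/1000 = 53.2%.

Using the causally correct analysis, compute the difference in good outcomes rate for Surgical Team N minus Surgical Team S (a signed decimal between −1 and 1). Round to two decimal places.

-0.13

Baseline risk score is set before the surgical team has any effect — it is not caused by the surgical team — and it independently drives the outcome. That makes it a confounder, so the causal comparison is within baseline risk score levels.
Adjusting over the population distribution of baseline risk score: 0.464·(0.761−0.904) + 0.536·(0.331−0.451) = -0.131.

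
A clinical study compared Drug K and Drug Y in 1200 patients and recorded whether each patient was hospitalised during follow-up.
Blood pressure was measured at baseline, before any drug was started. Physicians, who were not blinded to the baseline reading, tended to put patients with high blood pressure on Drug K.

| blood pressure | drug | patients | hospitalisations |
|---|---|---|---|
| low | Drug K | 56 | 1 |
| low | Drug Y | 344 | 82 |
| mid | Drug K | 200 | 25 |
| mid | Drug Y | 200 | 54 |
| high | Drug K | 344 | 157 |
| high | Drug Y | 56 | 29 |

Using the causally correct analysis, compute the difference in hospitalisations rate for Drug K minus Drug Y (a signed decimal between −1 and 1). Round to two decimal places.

Drug K is lower inside every blood pressure stratum but Drug Y is lower in aggregate. Whether to stratify depends on how blood pressure relates to the drug.
Blood pressure is set before the drug has any effect — it is not caused by the drug — and it independently drives the outcome. That makes it a confounder, so the causal comparison is within blood pressure levels.
Adjusting over the population distribution of blood pressure: 0.333·(0.018−0.238) + 0.333·(0.125−0.270) + 0.333·(0.456−0.518) = -0.142.

-0.14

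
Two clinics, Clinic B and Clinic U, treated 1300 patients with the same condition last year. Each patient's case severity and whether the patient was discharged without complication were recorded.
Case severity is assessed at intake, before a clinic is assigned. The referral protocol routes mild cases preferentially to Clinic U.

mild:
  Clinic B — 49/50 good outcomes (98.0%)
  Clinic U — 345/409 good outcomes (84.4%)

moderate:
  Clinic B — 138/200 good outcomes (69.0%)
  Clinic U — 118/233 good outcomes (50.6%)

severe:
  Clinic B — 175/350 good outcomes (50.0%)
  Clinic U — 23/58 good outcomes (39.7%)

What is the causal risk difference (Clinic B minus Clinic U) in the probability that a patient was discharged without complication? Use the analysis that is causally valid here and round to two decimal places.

Since case severity is a pre-existing factor (not a product of the clinic) and it affects the outcome on its own, it is a confounder. The stratified rates, not the pooled rate, identify the causal effect.
Adjusting over the population distribution of case severity: 0.353·(0.980−0.844) + 0.333·(0.690−0.506) + 0.314·(0.500−0.397) = +0.142.

+0.14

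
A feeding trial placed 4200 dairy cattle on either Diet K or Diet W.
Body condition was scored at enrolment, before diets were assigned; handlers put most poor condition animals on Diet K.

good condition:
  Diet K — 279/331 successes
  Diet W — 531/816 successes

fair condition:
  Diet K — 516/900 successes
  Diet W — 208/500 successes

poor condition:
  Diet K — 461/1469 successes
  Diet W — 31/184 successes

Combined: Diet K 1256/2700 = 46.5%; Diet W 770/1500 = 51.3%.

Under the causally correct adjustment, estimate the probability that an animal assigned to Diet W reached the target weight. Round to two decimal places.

0.38

The imbalance in starting body condition arose from how dairy cattle were allocated, not from anything the diet did; and starting body condition independently affects the outcome. The pooled gap is confounded — condition on starting body condition.
Standardising Diet W to the population starting body condition mix: 0.273·531/816 + 0.333·208/500 + 0.394·31/184 = 0.383.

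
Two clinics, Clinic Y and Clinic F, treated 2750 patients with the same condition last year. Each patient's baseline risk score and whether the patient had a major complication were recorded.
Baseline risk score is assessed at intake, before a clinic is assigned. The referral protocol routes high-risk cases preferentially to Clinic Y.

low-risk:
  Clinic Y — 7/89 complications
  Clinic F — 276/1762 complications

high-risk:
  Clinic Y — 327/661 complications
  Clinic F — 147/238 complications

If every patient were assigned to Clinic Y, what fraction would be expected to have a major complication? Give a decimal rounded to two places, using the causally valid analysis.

The stratified and pooled comparisons disagree (Clinic Y wins within each baseline risk score; Clinic F wins overall), so the answer turns on the causal role of baseline risk score.
Here baseline risk score is a common cause — it drives both which clinic a case falls under and the outcome. The crude comparison mixes populations; the stratum-specific rates are the causally relevant ones.
Standardising Clinic Y to the population baseline risk score mix: 0.673·7/89 + 0.327·327/661 = 0.215.

0.21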